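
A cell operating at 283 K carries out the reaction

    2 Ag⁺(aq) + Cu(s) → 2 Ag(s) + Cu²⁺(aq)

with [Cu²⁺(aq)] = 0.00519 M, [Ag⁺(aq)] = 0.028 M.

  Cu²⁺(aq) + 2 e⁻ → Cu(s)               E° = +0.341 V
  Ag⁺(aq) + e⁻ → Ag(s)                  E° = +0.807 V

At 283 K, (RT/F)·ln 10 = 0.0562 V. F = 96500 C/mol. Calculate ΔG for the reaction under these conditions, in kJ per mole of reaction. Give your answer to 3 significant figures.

−85.5 kJ/mol

E°cell = +0.807 − (+0.341) = +0.466 V; the balanced reaction transfers n = 2 electrons.
Here Q = [Cu²⁺(aq)] / [Ag⁺(aq)]^2 = 6.62 (log Q = 0.821), giving E = +0.466 − (0.0562/2)·(0.821) = +0.4429 V.
Finally ΔG = −nFE = −(2)(96500 C/mol)(+0.4429 V) = −85.5 kJ/mol.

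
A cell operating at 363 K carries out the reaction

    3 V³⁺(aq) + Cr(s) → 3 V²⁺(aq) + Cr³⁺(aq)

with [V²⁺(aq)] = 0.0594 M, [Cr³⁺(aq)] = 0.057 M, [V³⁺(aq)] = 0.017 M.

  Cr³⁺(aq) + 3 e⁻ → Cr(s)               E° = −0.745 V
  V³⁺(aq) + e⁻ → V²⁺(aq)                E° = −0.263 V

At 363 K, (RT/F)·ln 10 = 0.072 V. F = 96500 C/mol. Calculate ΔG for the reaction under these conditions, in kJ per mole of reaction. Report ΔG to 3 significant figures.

With V³⁺/V²⁺ reduced at the cathode, E°cell = −0.263 − (−0.745) = +0.482 V and n = 3.
Here Q = ([V²⁺(aq)]^3·[Cr³⁺(aq)]) / [V³⁺(aq)]^3 = 2.43 (log Q = 0.386), giving E = +0.482 − (0.072/3)·(0.386) = +0.4727 V.
Then ΔG = −nFE = −3 × 96500 × +0.4727 J/mol = −137 kJ/mol.

−137 kJ/mol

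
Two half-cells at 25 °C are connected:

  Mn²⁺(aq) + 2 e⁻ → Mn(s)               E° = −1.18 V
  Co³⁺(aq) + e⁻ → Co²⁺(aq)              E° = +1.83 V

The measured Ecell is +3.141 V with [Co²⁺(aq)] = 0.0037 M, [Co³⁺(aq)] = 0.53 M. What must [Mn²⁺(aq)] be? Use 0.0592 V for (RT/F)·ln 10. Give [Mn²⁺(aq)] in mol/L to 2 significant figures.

0.77 M

The Co³⁺/Co²⁺ couple has the larger reduction potential, so it is the cathode: E°cell = +1.83 − (−1.18) = +3.01 V and n = 2.
From the Nernst equation, log Q = n(E° − E)/0.0592 = 2·(+3.01 − (+3.141))/0.0592 = −4.426.
For 2 Co³⁺(aq) + Mn(s) → 2 Co²⁺(aq) + Mn²⁺(aq), the reaction quotient is Q = ([Co²⁺(aq)]^2·[Mn²⁺(aq)]) / [Co³⁺(aq)]^2.
Substituting the known concentrations and solving, log [Mn²⁺(aq)] = −0.114 and [Mn²⁺(aq)] = 0.77 M.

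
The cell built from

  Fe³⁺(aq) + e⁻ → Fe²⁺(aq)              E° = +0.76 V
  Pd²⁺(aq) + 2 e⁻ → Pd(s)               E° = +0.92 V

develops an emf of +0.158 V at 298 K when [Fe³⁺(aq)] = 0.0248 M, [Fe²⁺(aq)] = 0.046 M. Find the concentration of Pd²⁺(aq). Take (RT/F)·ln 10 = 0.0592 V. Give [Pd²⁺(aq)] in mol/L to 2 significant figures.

0.25 M

The Pd²⁺/Pd couple has the larger reduction potential, so it is the cathode: E°cell = +0.92 − (+0.76) = +0.16 V and n = 2.
Rearranging E = E° − (0.0592/n)·log Q gives log Q = 2(+0.16 − (+0.158))/0.0592 = 0.068.
Balancing electrons gives Pd²⁺(aq) + 2 Fe²⁺(aq) → Pd(s) + 2 Fe³⁺(aq); thus Q = [Fe³⁺(aq)]^2 / ([Pd²⁺(aq)]·[Fe²⁺(aq)]^2).
Substituting the known concentrations and solving, log [Pd²⁺(aq)] = −0.605 and [Pd²⁺(aq)] = 0.25 M.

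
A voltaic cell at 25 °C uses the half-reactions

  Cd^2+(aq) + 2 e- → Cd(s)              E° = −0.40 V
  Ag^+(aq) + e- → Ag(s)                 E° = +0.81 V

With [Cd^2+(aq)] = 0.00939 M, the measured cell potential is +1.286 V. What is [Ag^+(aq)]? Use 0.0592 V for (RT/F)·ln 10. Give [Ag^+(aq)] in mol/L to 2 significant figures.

1.9 M

Ag⁺/Ag is the cathode (higher E°); E°cell = +0.81 − (−0.40) = +1.21 V with n = 2.
Since E = E° − (0.0592/n)·log Q, log Q = n(E° − E)/0.0592 = −2.568.
The balanced reaction is 2 Ag^+(aq) + Cd(s) → 2 Ag(s) + Cd^2+(aq), so Q = [Cd^2+(aq)] / [Ag^+(aq)]^2.
Substituting the known concentrations and solving, log [Ag^+(aq)] = 0.270 and [Ag^+(aq)] = 1.9 M.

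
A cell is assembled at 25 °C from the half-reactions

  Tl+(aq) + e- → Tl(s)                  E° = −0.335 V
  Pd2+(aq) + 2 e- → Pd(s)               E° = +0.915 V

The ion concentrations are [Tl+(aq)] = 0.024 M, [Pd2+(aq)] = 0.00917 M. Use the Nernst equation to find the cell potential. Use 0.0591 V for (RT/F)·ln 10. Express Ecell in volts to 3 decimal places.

+1.286 V

The Pd²⁺/Pd couple has the more positive E°, so it is the cathode; Tl⁺/Tl is the anode.
E°cell = +0.915 − (−0.335) = +1.250 V, with n = 2 electrons transferred.
Balancing gives Pd2+(aq) + 2 Tl(s) → Pd(s) + 2 Tl+(aq); hence Q = [Tl+(aq)]^2 / [Pd2+(aq)] = 0.0628 (log Q = −1.202).
Applying E = E° − (RT ln10/nF)·log Q gives +1.250 − (0.0591/2)(−1.202) = +1.286 V.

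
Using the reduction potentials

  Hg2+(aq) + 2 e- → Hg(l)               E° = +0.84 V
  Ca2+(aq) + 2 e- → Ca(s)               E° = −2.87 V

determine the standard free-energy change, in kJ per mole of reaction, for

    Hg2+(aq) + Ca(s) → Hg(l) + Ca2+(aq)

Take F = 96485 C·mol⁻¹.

−716 kJ/mol

In the reaction as written Hg2+(aq) is reduced, so the Hg²⁺/Hg couple is the cathode and Ca²⁺/Ca is the anode.
E°cell = +0.84 − (−2.87) = +3.71 V; balancing electrons gives n = 2.
ΔG° = −nFE°cell = −(2)(96485)(+3.71) J/mol = −716 kJ/mol.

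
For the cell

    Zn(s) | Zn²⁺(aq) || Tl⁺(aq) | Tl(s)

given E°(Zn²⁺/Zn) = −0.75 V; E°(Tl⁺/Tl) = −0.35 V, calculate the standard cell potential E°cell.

By convention the left-hand electrode in cell notation is the anode (oxidation) and the right-hand electrode is the cathode (reduction).
E°cell = E°(right) − E°(left) = −0.35 − (−0.75) = +0.40 V.

+0.40 V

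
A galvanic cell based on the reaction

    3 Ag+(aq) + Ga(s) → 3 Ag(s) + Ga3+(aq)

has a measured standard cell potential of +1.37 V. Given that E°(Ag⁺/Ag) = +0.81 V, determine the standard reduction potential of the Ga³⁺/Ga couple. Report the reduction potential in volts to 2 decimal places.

In the reaction as written the Ag⁺/Ag couple is reduced (cathode) and Ga³⁺/Ga is oxidized (anode), so E°cell = E°(Ag⁺/Ag) − E°(Ga³⁺/Ga).
E°(Ga³⁺/Ga) = E°(cathode) − E°cell = +0.81 − (+1.37) = −0.56 V.

−0.56 V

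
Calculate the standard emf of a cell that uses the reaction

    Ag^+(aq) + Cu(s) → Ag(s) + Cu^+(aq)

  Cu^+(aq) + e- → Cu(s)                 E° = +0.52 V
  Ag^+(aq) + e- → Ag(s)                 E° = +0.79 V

+0.27 V

Ag^+(aq) gains electrons, so the Ag⁺/Ag couple is the cathode; the Cu⁺/Cu couple is the anode.
E°cell = E°(cathode) − E°(anode) = +0.79 − (+0.52) = +0.27 V.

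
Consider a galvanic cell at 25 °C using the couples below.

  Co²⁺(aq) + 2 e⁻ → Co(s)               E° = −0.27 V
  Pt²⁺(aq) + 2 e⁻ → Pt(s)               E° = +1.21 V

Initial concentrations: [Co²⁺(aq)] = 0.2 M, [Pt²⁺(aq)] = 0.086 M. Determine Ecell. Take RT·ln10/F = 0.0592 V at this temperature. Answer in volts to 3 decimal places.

Since E°(Pt²⁺/Pt) > E°(Co²⁺/Co), Pt²⁺/Pt serves as the cathode.
E°cell = +1.21 − (−0.27) = +1.48 V, with n = 2 electrons transferred.
The balanced reaction is Pt²⁺(aq) + Co(s) → Pt(s) + Co²⁺(aq), so Q = [Co²⁺(aq)] / [Pt²⁺(aq)] = 2.33 and log Q = 0.367.
Applying E = E° − (RT ln10/nF)·log Q gives +1.48 − (0.0592/2)(0.367) = +1.469 V.

+1.469 V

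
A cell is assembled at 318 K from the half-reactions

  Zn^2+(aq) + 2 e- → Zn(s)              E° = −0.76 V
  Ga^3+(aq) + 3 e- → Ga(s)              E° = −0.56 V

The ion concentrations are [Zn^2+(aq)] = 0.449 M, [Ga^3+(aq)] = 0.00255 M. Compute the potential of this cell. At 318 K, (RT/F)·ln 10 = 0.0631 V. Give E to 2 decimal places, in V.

+0.16 V

Since E°(Ga³⁺/Ga) > E°(Zn²⁺/Zn), Ga³⁺/Ga serves as the cathode.
E°cell = E°cat − E°an = −0.56 − (−0.76) = +0.20 V; n = 6.
The balanced reaction is 2 Ga^3+(aq) + 3 Zn(s) → 2 Ga(s) + 3 Zn^2+(aq), so Q = [Zn^2+(aq)]^3 / [Ga^3+(aq)]^2 = 1.39×10^4 and log Q = 4.144.
E = E° − (0.0631/n)·log Q = +0.20 − (0.0631/6)(4.144) = +0.16 V.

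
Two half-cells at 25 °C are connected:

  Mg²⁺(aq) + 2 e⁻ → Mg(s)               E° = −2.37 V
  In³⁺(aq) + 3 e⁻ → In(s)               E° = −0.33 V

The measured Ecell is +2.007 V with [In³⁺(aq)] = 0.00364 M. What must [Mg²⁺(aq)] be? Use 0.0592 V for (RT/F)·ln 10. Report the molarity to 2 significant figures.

With In³⁺/In at the cathode and Mg²⁺/Mg at the anode, E°cell = −0.33 − (−2.37) = +2.04 V (n = 6).
Since E = E° − (0.0592/n)·log Q, log Q = n(E° − E)/0.0592 = 3.345.
The balanced reaction is 2 In³⁺(aq) + 3 Mg(s) → 2 In(s) + 3 Mg²⁺(aq), so Q = [Mg²⁺(aq)]^3 / [In³⁺(aq)]^2.
Solving for the unknown gives log [Mg²⁺(aq)] = −0.511, so [Mg²⁺(aq)] ≈ 0.31 M.

0.31 M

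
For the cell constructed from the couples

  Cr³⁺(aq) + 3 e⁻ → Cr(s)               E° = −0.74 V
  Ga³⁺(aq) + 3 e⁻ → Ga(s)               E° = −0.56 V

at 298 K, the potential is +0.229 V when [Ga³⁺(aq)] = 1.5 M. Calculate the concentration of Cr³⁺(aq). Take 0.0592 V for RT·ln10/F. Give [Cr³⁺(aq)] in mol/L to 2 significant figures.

The Ga³⁺/Ga couple has the larger reduction potential, so it is the cathode: E°cell = −0.56 − (−0.74) = +0.18 V and n = 3.
Rearranging E = E° − (0.0592/n)·log Q gives log Q = 3(+0.18 − (+0.229))/0.0592 = −2.483.
Balancing electrons gives Ga³⁺(aq) + Cr(s) → Ga(s) + Cr³⁺(aq); thus Q = [Cr³⁺(aq)] / [Ga³⁺(aq)].
Substituting the known concentrations and solving, log [Cr³⁺(aq)] = −2.307 and [Cr³⁺(aq)] = 0.0049 M.

0.0049 M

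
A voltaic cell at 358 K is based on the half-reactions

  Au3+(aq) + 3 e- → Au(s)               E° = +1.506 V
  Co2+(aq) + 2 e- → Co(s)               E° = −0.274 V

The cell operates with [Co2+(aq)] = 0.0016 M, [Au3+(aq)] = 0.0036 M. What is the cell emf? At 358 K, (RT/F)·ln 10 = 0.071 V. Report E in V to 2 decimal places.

The Au³⁺/Au couple has the more positive E°, so it is the cathode; Co²⁺/Co is the anode.
The standard potential is +1.506 − (−0.274) = +1.780 V and the balanced reaction transfers n = 6 electrons.
The balanced reaction is 2 Au3+(aq) + 3 Co(s) → 2 Au(s) + 3 Co2+(aq), so Q = [Co2+(aq)]^3 / [Au3+(aq)]^2 = 0.000316 and log Q = −3.500.
Applying E = E° − (RT ln10/nF)·log Q gives +1.780 − (0.071/6)(−3.500) = +1.82 V.

+1.82 V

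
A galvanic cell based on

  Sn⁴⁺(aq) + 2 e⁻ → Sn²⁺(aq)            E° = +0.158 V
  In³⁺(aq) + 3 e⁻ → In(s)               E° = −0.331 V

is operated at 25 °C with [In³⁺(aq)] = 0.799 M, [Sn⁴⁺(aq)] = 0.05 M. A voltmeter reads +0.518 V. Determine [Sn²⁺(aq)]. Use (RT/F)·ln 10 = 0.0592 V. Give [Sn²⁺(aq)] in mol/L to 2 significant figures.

0.0061 M

Sn⁴⁺/Sn²⁺ is the cathode (higher E°); E°cell = +0.158 − (−0.331) = +0.489 V with n = 6.
Rearranging E = E° − (0.0592/n)·log Q gives log Q = 6(+0.489 − (+0.518))/0.0592 = −2.939.
For 3 Sn⁴⁺(aq) + 2 In(s) → 3 Sn²⁺(aq) + 2 In³⁺(aq), the reaction quotient is Q = ([Sn²⁺(aq)]^3·[In³⁺(aq)]^2) / [Sn⁴⁺(aq)]^3.
Solving for the unknown gives log [Sn²⁺(aq)] = −2.216, so [Sn²⁺(aq)] ≈ 0.0061 M.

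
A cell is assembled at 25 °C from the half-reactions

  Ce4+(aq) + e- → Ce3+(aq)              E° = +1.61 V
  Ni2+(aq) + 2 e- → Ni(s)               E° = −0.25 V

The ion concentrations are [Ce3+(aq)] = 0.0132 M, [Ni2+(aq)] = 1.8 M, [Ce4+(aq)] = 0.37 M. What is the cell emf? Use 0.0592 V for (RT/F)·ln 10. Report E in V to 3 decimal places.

The Ce⁴⁺/Ce³⁺ couple has the more positive E°, so it is the cathode; Ni²⁺/Ni is the anode.
The standard potential is +1.61 − (−0.25) = +1.86 V and the balanced reaction transfers n = 2 electrons.
For the overall reaction 2 Ce4+(aq) + Ni(s) → 2 Ce3+(aq) + Ni2+(aq), Q = ([Ce3+(aq)]^2·[Ni2+(aq)]) / [Ce4+(aq)]^2 = 0.00229, giving log Q = −2.640.
Applying E = E° − (RT ln10/nF)·log Q gives +1.86 − (0.0592/2)(−2.640) = +1.938 V.

+1.938 V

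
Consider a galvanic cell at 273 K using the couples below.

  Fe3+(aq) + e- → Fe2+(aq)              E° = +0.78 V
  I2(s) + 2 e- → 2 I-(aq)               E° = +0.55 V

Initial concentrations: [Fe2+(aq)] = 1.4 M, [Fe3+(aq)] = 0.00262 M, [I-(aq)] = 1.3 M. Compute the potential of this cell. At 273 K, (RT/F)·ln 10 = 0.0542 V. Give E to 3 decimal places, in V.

+0.088 V

Fe³⁺/Fe²⁺ is reduced (cathode, E° = +0.78 V) and I₂/I⁻ is oxidized (anode).
E°cell = E°cat − E°an = +0.78 − (+0.55) = +0.23 V; n = 2.
The balanced reaction is 2 Fe3+(aq) + 2 I-(aq) → 2 Fe2+(aq) + I2(s), so Q = [Fe2+(aq)]^2 / ([Fe3+(aq)]^2·[I-(aq)]^2) = 1.69×10^5 and log Q = 5.228.
E = E° − (0.0542/n)·log Q = +0.23 − (0.0542/2)(5.228) = +0.088 V.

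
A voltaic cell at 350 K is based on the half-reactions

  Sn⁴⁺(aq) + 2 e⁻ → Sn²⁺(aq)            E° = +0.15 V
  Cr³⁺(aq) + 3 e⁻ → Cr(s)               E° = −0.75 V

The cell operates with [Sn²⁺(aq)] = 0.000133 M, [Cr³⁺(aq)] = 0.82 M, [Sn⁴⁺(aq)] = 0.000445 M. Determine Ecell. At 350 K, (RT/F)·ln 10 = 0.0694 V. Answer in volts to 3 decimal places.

+0.920 V

Sn⁴⁺/Sn²⁺ is reduced (cathode, E° = +0.15 V) and Cr³⁺/Cr is oxidized (anode).
The standard potential is +0.15 − (−0.75) = +0.90 V and the balanced reaction transfers n = 6 electrons.
Balancing gives 3 Sn⁴⁺(aq) + 2 Cr(s) → 3 Sn²⁺(aq) + 2 Cr³⁺(aq); hence Q = ([Sn²⁺(aq)]^3·[Cr³⁺(aq)]^2) / [Sn⁴⁺(aq)]^3 = 0.018 (log Q = −1.746).
By the Nernst equation, E = +0.90 − (0.0694/6)·(−1.746) = +0.920 V.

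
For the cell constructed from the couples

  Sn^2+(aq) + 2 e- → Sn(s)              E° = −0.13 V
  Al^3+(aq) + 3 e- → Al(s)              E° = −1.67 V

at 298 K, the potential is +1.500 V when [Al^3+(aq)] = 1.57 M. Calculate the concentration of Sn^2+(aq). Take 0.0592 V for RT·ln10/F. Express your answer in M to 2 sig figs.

With Sn²⁺/Sn at the cathode and Al³⁺/Al at the anode, E°cell = −0.13 − (−1.67) = +1.54 V (n = 6).
Since E = E° − (0.0592/n)·log Q, log Q = n(E° − E)/0.0592 = 4.054.
Balancing electrons gives 3 Sn^2+(aq) + 2 Al(s) → 3 Sn(s) + 2 Al^3+(aq); thus Q = [Al^3+(aq)]^2 / [Sn^2+(aq)]^3.
Substituting the known concentrations and solving, log [Sn^2+(aq)] = −1.221 and [Sn^2+(aq)] = 0.060 M.

0.060 M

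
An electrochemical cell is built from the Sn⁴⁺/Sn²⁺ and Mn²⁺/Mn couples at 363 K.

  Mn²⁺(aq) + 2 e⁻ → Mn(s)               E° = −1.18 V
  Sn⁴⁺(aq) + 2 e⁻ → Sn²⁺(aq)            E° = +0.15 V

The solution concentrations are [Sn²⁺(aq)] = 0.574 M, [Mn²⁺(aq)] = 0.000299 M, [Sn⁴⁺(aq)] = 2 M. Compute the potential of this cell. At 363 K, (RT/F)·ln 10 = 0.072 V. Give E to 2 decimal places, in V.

Since E°(Sn⁴⁺/Sn²⁺) > E°(Mn²⁺/Mn), Sn⁴⁺/Sn²⁺ serves as the cathode.
E°cell = E°cat − E°an = +0.15 − (−1.18) = +1.33 V; n = 2.
For the overall reaction Sn⁴⁺(aq) + Mn(s) → Sn²⁺(aq) + Mn²⁺(aq), Q = ([Sn²⁺(aq)]·[Mn²⁺(aq)]) / [Sn⁴⁺(aq)] = 8.58×10^−5, giving log Q = −4.066.
Applying E = E° − (RT ln10/nF)·log Q gives +1.33 − (0.072/2)(−4.066) = +1.48 V.

+1.48 V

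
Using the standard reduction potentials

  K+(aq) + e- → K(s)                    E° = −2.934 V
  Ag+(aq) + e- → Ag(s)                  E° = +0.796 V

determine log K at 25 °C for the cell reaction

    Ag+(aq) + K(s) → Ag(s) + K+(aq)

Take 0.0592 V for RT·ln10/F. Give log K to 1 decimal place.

The Ag⁺/Ag couple is reduced (cathode); E°cell = +0.796 − (−2.934) = +3.730 V with n = 1.
At equilibrium E = 0, so log K = nE°cell / 0.0592 = (1)(+3.730) / 0.0592 = 63.0.

log K = 63.0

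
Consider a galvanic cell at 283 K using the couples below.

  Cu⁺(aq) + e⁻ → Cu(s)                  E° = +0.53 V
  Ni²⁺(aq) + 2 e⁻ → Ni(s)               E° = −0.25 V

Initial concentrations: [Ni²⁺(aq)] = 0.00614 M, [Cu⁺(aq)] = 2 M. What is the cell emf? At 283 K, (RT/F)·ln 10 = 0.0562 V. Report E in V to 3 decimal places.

Since E°(Cu⁺/Cu) > E°(Ni²⁺/Ni), Cu⁺/Cu serves as the cathode.
The standard potential is +0.53 − (−0.25) = +0.78 V and the balanced reaction transfers n = 2 electrons.
For the overall reaction 2 Cu⁺(aq) + Ni(s) → 2 Cu(s) + Ni²⁺(aq), Q = [Ni²⁺(aq)] / [Cu⁺(aq)]^2 = 0.00153, giving log Q = −2.814.
By the Nernst equation, E = +0.78 − (0.0562/2)·(−2.814) = +0.859 V.

+0.859 V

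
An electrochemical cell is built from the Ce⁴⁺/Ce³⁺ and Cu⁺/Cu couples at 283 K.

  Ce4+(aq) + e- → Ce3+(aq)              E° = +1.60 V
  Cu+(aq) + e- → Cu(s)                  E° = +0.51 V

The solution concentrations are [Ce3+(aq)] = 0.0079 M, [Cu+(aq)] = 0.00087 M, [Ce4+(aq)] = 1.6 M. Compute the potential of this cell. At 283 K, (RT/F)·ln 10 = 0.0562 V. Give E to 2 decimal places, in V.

Since E°(Ce⁴⁺/Ce³⁺) > E°(Cu⁺/Cu), Ce⁴⁺/Ce³⁺ serves as the cathode.
The standard potential is +1.60 − (+0.51) = +1.09 V and the balanced reaction transfers n = 1 electron.
For the overall reaction Ce4+(aq) + Cu(s) → Ce3+(aq) + Cu+(aq), Q = ([Ce3+(aq)]·[Cu+(aq)]) / [Ce4+(aq)] = 4.3×10^−6, giving log Q = −5.367.
E = E° − (0.0562/n)·log Q = +1.09 − (0.0562/1)(−5.367) = +1.39 V.

+1.39 V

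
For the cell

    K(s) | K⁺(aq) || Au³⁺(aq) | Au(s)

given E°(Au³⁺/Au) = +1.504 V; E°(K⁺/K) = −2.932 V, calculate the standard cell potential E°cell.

By convention the left-hand electrode in cell notation is the anode (oxidation) and the right-hand electrode is the cathode (reduction).
E°cell = E°(right) − E°(left) = +1.504 − (−2.932) = +4.436 V.

+4.436 V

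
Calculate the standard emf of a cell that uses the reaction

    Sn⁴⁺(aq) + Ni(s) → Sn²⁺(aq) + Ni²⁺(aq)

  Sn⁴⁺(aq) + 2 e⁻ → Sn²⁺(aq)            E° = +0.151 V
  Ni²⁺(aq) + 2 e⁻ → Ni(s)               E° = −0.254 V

Sn⁴⁺(aq) gains electrons, so the Sn⁴⁺/Sn²⁺ couple is the cathode; the Ni²⁺/Ni couple is the anode.
E°cell = E°(cathode) − E°(anode) = +0.151 − (−0.254) = +0.405 V.

+0.405 V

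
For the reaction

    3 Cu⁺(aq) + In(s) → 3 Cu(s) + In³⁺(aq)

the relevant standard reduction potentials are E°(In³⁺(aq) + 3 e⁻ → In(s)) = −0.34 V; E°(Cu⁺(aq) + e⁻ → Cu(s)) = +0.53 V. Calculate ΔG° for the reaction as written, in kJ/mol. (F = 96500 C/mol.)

−252 kJ/mol

In the reaction as written Cu⁺(aq) is reduced, so the Cu⁺/Cu couple is the cathode and In³⁺/In is the anode.
E°cell = +0.53 − (−0.34) = +0.87 V; balancing electrons gives n = 3.
ΔG° = −nFE°cell = −(3)(96500)(+0.87) J/mol = −252 kJ/mol.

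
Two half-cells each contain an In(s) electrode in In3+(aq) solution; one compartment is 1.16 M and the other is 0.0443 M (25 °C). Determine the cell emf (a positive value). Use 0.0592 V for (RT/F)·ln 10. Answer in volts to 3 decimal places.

0.028 V

For a concentration cell E°cell = 0, since both electrodes use the same couple.
The compartment with the higher In3+(aq) concentration (1.16 M) acts as the cathode; ions are reduced there and produced at the dilute (0.0443 M) anode.
With n = 3, Ecell = −(0.0592/3)·log([dilute]/[conc]) = −(0.0592/3)·log(0.0443/1.16) = +0.028 V.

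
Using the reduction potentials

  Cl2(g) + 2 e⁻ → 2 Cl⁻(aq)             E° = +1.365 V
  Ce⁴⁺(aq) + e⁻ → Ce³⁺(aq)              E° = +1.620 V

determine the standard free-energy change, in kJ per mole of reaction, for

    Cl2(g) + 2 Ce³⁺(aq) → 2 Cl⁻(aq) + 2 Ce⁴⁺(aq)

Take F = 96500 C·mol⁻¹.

+49.2 kJ/mol

In the reaction as written Cl2(g) is reduced, so the Cl₂/Cl⁻ couple is the cathode and Ce⁴⁺/Ce³⁺ is the anode.
E°cell = +1.365 − (+1.620) = −0.255 V; balancing electrons gives n = 2.
ΔG° = −nFE°cell = −(2)(96500)(−0.255) J/mol = +49.2 kJ/mol.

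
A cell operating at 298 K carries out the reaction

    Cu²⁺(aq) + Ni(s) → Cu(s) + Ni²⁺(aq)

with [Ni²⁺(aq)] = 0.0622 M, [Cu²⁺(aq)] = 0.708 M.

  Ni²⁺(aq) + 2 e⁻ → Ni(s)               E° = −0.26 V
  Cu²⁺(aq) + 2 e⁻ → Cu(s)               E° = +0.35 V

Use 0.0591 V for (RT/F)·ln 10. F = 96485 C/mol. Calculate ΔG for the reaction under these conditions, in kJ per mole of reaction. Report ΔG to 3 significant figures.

E°cell = +0.35 − (−0.26) = +0.61 V; the balanced reaction transfers n = 2 electrons.
Q = [Ni²⁺(aq)] / [Cu²⁺(aq)] = 0.0879, so log Q = −1.056 and E = +0.61 − (0.0591/2)(−1.056) = +0.6412 V.
Then ΔG = −nFE = −2 × 96485 × +0.6412 J/mol = −124 kJ/mol.

−124 kJ/mol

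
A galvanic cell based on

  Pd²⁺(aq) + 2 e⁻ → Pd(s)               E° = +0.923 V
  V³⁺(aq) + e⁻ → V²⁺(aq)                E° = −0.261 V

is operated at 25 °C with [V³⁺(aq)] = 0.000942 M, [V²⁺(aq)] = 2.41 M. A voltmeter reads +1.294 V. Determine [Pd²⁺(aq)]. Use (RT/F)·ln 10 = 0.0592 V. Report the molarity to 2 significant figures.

The Pd²⁺/Pd couple has the larger reduction potential, so it is the cathode: E°cell = +0.923 − (−0.261) = +1.184 V and n = 2.
Rearranging E = E° − (0.0592/n)·log Q gives log Q = 2(+1.184 − (+1.294))/0.0592 = −3.716.
For Pd²⁺(aq) + 2 V²⁺(aq) → Pd(s) + 2 V³⁺(aq), the reaction quotient is Q = [V³⁺(aq)]^2 / ([Pd²⁺(aq)]·[V²⁺(aq)]^2).
Isolating [Pd²⁺(aq)] in Q = 10^{−3.716} yields log [Pd²⁺(aq)] = −3.100, i.e. 0.00079 M.

0.00079 M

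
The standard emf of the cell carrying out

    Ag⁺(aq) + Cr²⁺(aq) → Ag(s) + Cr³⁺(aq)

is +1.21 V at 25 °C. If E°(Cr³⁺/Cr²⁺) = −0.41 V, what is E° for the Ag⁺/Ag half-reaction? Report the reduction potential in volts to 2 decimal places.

+0.80 V

In the reaction as written the Ag⁺/Ag couple is reduced (cathode) and Cr³⁺/Cr²⁺ is oxidized (anode), so E°cell = E°(Ag⁺/Ag) − E°(Cr³⁺/Cr²⁺).
E°(Ag⁺/Ag) = E°cell + E°(anode) = +1.21 + (−0.41) = +0.80 V.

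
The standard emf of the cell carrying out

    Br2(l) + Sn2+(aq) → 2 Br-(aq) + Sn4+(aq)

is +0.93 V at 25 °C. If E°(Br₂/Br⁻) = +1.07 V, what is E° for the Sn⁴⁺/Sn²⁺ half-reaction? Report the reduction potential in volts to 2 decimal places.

+0.14 V

In the reaction as written the Br₂/Br⁻ couple is reduced (cathode) and Sn⁴⁺/Sn²⁺ is oxidized (anode), so E°cell = E°(Br₂/Br⁻) − E°(Sn⁴⁺/Sn²⁺).
E°(Sn⁴⁺/Sn²⁺) = E°(cathode) − E°cell = +1.07 − (+0.93) = +0.14 V.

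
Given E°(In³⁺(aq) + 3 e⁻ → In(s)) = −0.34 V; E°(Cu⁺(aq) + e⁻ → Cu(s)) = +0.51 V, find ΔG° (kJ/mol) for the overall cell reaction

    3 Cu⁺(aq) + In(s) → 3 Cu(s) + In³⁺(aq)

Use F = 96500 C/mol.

In the reaction as written Cu⁺(aq) is reduced, so the Cu⁺/Cu couple is the cathode and In³⁺/In is the anode.
E°cell = +0.51 − (−0.34) = +0.85 V; balancing electrons gives n = 3.
ΔG° = −nFE°cell = −(3)(96500)(+0.85) J/mol = −246 kJ/mol.

−246 kJ/mol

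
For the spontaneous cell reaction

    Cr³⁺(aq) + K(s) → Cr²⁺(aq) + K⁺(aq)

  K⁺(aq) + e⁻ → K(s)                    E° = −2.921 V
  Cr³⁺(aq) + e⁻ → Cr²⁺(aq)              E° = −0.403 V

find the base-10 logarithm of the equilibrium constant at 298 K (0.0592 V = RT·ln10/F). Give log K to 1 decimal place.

The Cr³⁺/Cr²⁺ couple is reduced (cathode); E°cell = −0.403 − (−2.921) = +2.518 V with n = 1.
At equilibrium E = 0, so log K = nE°cell / 0.0592 = (1)(+2.518) / 0.0592 = 42.5.

log K = 42.5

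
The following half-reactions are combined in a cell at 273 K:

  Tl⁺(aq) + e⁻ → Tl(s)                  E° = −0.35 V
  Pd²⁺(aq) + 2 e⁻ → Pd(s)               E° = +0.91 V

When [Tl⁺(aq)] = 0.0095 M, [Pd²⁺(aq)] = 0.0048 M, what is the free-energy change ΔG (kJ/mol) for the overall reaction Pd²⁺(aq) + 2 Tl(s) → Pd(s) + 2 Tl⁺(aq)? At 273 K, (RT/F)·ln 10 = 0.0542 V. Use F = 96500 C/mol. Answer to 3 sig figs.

−252 kJ/mol

With Pd²⁺/Pd reduced at the cathode, E°cell = +0.91 − (−0.35) = +1.26 V and n = 2.
Here Q = [Tl⁺(aq)]^2 / [Pd²⁺(aq)] = 0.0188 (log Q = −1.726), giving E = +1.26 − (0.0542/2)·(−1.726) = +1.3068 V.
Then ΔG = −nFE = −2 × 96500 × +1.3068 J/mol = −252 kJ/mol.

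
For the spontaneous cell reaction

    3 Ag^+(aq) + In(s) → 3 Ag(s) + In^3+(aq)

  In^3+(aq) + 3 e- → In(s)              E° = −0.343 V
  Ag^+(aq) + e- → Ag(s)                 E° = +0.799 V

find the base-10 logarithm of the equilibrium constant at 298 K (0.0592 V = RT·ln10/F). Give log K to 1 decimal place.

The Ag⁺/Ag couple is reduced (cathode); E°cell = +0.799 − (−0.343) = +1.142 V with n = 3.
At equilibrium E = 0, so log K = nE°cell / 0.0592 = (3)(+1.142) / 0.0592 = 57.9.

log K = 57.9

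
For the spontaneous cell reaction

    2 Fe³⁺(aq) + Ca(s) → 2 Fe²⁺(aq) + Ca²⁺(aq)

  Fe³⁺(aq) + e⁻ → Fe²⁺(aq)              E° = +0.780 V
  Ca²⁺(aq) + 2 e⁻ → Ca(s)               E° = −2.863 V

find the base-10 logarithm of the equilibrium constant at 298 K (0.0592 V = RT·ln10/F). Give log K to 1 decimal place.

log K = 123.1

The Fe³⁺/Fe²⁺ couple is reduced (cathode); E°cell = +0.780 − (−2.863) = +3.643 V with n = 2.
At equilibrium E = 0, so log K = nE°cell / 0.0592 = (2)(+3.643) / 0.0592 = 123.1.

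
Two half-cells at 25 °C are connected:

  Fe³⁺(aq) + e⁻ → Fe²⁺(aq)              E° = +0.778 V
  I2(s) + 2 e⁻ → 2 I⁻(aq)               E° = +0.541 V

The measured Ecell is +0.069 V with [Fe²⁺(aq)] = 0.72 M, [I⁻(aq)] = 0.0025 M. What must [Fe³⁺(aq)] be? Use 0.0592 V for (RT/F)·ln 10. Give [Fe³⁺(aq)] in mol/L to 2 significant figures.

With Fe³⁺/Fe²⁺ at the cathode and I₂/I⁻ at the anode, E°cell = +0.778 − (+0.541) = +0.237 V (n = 2).
From the Nernst equation, log Q = n(E° − E)/0.0592 = 2·(+0.237 − (+0.069))/0.0592 = 5.676.
The balanced reaction is 2 Fe³⁺(aq) + 2 I⁻(aq) → 2 Fe²⁺(aq) + I2(s), so Q = [Fe²⁺(aq)]^2 / ([Fe³⁺(aq)]^2·[I⁻(aq)]^2).
Isolating [Fe³⁺(aq)] in Q = 10^{5.676} yields log [Fe³⁺(aq)] = −0.379, i.e. 0.42 M.

0.42 M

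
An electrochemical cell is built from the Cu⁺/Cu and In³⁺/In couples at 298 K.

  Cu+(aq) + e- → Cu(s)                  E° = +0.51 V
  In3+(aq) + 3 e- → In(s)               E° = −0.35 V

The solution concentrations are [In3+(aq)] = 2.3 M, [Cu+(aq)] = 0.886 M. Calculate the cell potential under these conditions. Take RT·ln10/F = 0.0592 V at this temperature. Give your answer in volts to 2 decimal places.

+0.85 V

Since E°(Cu⁺/Cu) > E°(In³⁺/In), Cu⁺/Cu serves as the cathode.
The standard potential is +0.51 − (−0.35) = +0.86 V and the balanced reaction transfers n = 3 electrons.
The balanced reaction is 3 Cu+(aq) + In(s) → 3 Cu(s) + In3+(aq), so Q = [In3+(aq)] / [Cu+(aq)]^3 = 3.31 and log Q = 0.519.
By the Nernst equation, E = +0.86 − (0.0592/3)·(0.519) = +0.85 V.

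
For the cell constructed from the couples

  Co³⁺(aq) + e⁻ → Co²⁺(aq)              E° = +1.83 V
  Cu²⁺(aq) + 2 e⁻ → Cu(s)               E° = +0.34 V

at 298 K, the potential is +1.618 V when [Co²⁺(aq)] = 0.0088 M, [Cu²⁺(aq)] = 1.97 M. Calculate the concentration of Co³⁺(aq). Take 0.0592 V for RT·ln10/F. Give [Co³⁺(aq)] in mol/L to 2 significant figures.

Co³⁺/Co²⁺ is the cathode (higher E°); E°cell = +1.83 − (+0.34) = +1.49 V with n = 2.
Rearranging E = E° − (0.0592/n)·log Q gives log Q = 2(+1.49 − (+1.618))/0.0592 = −4.324.
The balanced reaction is 2 Co³⁺(aq) + Cu(s) → 2 Co²⁺(aq) + Cu²⁺(aq), so Q = ([Co²⁺(aq)]^2·[Cu²⁺(aq)]) / [Co³⁺(aq)]^2.
Substituting the known concentrations and solving, log [Co³⁺(aq)] = 0.254 and [Co³⁺(aq)] = 1.8 M.

1.8 M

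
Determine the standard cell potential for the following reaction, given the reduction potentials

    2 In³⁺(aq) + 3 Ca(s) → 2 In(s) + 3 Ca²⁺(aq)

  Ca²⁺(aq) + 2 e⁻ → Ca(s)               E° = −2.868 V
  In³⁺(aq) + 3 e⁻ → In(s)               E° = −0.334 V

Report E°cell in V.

In³⁺(aq) gains electrons, so the In³⁺/In couple is the cathode; the Ca²⁺/Ca couple is the anode.
E°cell = E°(cathode) − E°(anode) = −0.334 − (−2.868) = +2.534 V.
The positive value indicates the reaction is spontaneous as written.

+2.534 V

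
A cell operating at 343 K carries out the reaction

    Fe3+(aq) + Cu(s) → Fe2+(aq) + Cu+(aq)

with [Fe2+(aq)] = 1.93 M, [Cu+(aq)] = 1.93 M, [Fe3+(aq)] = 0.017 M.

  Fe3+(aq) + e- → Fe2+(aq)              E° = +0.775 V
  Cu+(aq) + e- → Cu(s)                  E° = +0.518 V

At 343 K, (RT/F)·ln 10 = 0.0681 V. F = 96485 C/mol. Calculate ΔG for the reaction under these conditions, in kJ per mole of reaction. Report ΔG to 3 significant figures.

The standard cell potential is +0.775 − (+0.518) = +0.257 V, with n = 1 electron in the balanced equation.
The reaction quotient is ([Fe2+(aq)]·[Cu+(aq)]) / [Fe3+(aq)] = 219; by Nernst, E = +0.257 − (0.0681/1)(2.341) = +0.0976 V.
Then ΔG = −nFE = −1 × 96485 × +0.0976 J/mol = −9.42 kJ/mol.

−9.42 kJ/mol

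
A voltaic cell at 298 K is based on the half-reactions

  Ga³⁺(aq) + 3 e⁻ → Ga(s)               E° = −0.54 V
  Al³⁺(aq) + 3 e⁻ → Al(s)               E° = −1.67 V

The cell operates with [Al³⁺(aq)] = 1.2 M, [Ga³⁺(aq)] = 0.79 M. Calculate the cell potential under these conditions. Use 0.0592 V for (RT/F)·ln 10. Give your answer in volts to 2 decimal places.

Since E°(Ga³⁺/Ga) > E°(Al³⁺/Al), Ga³⁺/Ga serves as the cathode.
E°cell = E°cat − E°an = −0.54 − (−1.67) = +1.13 V; n = 3.
Balancing gives Ga³⁺(aq) + Al(s) → Ga(s) + Al³⁺(aq); hence Q = [Al³⁺(aq)] / [Ga³⁺(aq)] = 1.52 (log Q = 0.182).
By the Nernst equation, E = +1.13 − (0.0592/3)·(0.182) = +1.13 V.

+1.13 V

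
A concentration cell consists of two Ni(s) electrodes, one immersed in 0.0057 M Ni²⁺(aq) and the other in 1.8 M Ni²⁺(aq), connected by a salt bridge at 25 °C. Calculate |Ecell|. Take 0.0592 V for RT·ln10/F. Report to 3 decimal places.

0.074 V

For a concentration cell E°cell = 0, since both electrodes use the same couple.
The compartment with the higher Ni²⁺(aq) concentration (1.8 M) acts as the cathode; ions are reduced there and produced at the dilute (0.0057 M) anode.
With n = 2, Ecell = −(0.0592/2)·log([dilute]/[conc]) = −(0.0592/2)·log(0.0057/1.8) = +0.074 V.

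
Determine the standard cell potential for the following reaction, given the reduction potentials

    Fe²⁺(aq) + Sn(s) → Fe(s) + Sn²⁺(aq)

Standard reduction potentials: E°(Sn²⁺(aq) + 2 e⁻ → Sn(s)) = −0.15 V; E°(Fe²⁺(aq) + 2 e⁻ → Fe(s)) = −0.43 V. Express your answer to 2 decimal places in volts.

Fe²⁺(aq) gains electrons, so the Fe²⁺/Fe couple is the cathode; the Sn²⁺/Sn couple is the anode.
E°cell = E°(cathode) − E°(anode) = −0.43 − (−0.15) = −0.28 V.

−0.28 V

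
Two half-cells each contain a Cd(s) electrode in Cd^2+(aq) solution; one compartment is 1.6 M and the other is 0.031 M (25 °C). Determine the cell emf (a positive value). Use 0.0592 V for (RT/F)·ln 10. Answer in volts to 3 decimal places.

0.051 V

For a concentration cell E°cell = 0, since both electrodes use the same couple.
The compartment with the higher Cd^2+(aq) concentration (1.6 M) acts as the cathode; ions are reduced there and produced at the dilute (0.031 M) anode.
With n = 2, Ecell = −(0.0592/2)·log([dilute]/[conc]) = −(0.0592/2)·log(0.031/1.6) = +0.051 V.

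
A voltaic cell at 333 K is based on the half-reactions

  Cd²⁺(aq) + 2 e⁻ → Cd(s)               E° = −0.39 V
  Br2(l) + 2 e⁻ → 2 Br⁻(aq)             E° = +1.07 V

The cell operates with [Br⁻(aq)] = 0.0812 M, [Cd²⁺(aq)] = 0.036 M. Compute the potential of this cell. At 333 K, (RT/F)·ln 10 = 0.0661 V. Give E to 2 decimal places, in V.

The Br₂/Br⁻ couple has the more positive E°, so it is the cathode; Cd²⁺/Cd is the anode.
The standard potential is +1.07 − (−0.39) = +1.46 V and the balanced reaction transfers n = 2 electrons.
Balancing gives Br2(l) + Cd(s) → 2 Br⁻(aq) + Cd²⁺(aq); hence Q = [Br⁻(aq)]^2·[Cd²⁺(aq)] = 0.000237 (log Q = −3.625).
By the Nernst equation, E = +1.46 − (0.0661/2)·(−3.625) = +1.58 V.

+1.58 V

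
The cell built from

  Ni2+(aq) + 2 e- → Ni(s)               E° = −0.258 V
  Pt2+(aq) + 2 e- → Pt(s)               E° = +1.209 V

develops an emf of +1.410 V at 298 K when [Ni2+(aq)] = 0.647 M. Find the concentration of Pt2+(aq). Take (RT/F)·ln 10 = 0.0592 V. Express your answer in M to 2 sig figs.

0.0077 M

Pt²⁺/Pt is the cathode (higher E°); E°cell = +1.209 − (−0.258) = +1.467 V with n = 2.
Rearranging E = E° − (0.0592/n)·log Q gives log Q = 2(+1.467 − (+1.410))/0.0592 = 1.926.
For Pt2+(aq) + Ni(s) → Pt(s) + Ni2+(aq), the reaction quotient is Q = [Ni2+(aq)] / [Pt2+(aq)].
Solving for the unknown gives log [Pt2+(aq)] = −2.115, so [Pt2+(aq)] ≈ 0.0077 M.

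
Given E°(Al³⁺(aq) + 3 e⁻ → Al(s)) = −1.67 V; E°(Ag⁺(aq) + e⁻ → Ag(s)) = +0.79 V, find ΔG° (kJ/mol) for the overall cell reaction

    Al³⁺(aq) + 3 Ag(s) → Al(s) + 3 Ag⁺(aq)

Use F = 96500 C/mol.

+712 kJ/mol

In the reaction as written Al³⁺(aq) is reduced, so the Al³⁺/Al couple is the cathode and Ag⁺/Ag is the anode.
E°cell = −1.67 − (+0.79) = −2.46 V; balancing electrons gives n = 3.
ΔG° = −nFE°cell = −(3)(96500)(−2.46) J/mol = +712 kJ/mol.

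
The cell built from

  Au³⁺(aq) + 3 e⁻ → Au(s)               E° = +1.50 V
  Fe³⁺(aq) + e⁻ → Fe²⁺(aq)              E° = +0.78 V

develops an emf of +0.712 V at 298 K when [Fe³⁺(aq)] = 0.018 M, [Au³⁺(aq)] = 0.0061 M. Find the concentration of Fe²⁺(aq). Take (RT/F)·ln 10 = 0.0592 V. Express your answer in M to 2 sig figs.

With Au³⁺/Au at the cathode and Fe³⁺/Fe²⁺ at the anode, E°cell = +1.50 − (+0.78) = +0.72 V (n = 3).
From the Nernst equation, log Q = n(E° − E)/0.0592 = 3·(+0.72 − (+0.712))/0.0592 = 0.405.
The balanced reaction is Au³⁺(aq) + 3 Fe²⁺(aq) → Au(s) + 3 Fe³⁺(aq), so Q = [Fe³⁺(aq)]^3 / ([Au³⁺(aq)]·[Fe²⁺(aq)]^3).
Solving for the unknown gives log [Fe²⁺(aq)] = −1.142, so [Fe²⁺(aq)] ≈ 0.072 M.

0.072 M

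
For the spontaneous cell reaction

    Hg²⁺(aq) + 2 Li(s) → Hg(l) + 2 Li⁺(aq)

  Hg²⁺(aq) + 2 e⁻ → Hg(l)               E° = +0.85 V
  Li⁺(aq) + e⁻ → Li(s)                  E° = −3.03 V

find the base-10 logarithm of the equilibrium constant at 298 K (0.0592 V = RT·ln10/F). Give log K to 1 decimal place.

log K = 131.1

The Hg²⁺/Hg couple is reduced (cathode); E°cell = +0.85 − (−3.03) = +3.88 V with n = 2.
At equilibrium E = 0, so log K = nE°cell / 0.0592 = (2)(+3.88) / 0.0592 = 131.1.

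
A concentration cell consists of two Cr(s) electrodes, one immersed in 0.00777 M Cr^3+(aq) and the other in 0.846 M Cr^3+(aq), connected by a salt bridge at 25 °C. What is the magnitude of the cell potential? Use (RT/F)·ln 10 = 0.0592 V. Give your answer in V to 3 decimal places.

For a concentration cell E°cell = 0, since both electrodes use the same couple.
The compartment with the higher Cr^3+(aq) concentration (0.846 M) acts as the cathode; ions are reduced there and produced at the dilute (0.00777 M) anode.
With n = 3, Ecell = −(0.0592/3)·log([dilute]/[conc]) = −(0.0592/3)·log(0.00777/0.846) = +0.040 V.

0.040 V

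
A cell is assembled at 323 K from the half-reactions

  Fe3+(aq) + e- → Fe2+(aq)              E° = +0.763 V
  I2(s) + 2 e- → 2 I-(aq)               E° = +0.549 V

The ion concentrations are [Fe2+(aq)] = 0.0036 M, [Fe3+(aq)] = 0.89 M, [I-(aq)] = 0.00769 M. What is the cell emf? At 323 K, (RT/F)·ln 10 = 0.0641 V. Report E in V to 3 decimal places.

+0.232 V

The Fe³⁺/Fe²⁺ couple has the more positive E°, so it is the cathode; I₂/I⁻ is the anode.
E°cell = +0.763 − (+0.549) = +0.214 V, with n = 2 electrons transferred.
For the overall reaction 2 Fe3+(aq) + 2 I-(aq) → 2 Fe2+(aq) + I2(s), Q = [Fe2+(aq)]^2 / ([Fe3+(aq)]^2·[I-(aq)]^2) = 0.277, giving log Q = −0.558.
Applying E = E° − (RT ln10/nF)·log Q gives +0.214 − (0.0641/2)(−0.558) = +0.232 V.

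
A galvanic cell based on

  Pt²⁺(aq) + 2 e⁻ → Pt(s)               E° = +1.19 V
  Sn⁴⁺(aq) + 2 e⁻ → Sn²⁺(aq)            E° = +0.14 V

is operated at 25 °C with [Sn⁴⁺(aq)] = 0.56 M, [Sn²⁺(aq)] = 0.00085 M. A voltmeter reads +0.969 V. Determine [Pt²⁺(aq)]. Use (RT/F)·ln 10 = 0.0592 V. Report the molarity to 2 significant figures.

1.2 M

The Pt²⁺/Pt couple has the larger reduction potential, so it is the cathode: E°cell = +1.19 − (+0.14) = +1.05 V and n = 2.
Rearranging E = E° − (0.0592/n)·log Q gives log Q = 2(+1.05 − (+0.969))/0.0592 = 2.736.
For Pt²⁺(aq) + Sn²⁺(aq) → Pt(s) + Sn⁴⁺(aq), the reaction quotient is Q = [Sn⁴⁺(aq)] / ([Pt²⁺(aq)]·[Sn²⁺(aq)]).
Solving for the unknown gives log [Pt²⁺(aq)] = 0.083, so [Pt²⁺(aq)] ≈ 1.2 M.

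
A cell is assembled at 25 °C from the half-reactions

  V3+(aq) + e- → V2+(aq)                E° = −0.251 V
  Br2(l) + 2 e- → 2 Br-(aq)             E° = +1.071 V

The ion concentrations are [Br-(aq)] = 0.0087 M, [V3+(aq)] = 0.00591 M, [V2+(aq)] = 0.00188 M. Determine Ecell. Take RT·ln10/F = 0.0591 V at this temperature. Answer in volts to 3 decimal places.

+1.414 V

The Br₂/Br⁻ couple has the more positive E°, so it is the cathode; V³⁺/V²⁺ is the anode.
E°cell = E°cat − E°an = +1.071 − (−0.251) = +1.322 V; n = 2.
The balanced reaction is Br2(l) + 2 V2+(aq) → 2 Br-(aq) + 2 V3+(aq), so Q = ([Br-(aq)]^2·[V3+(aq)]^2) / [V2+(aq)]^2 = 0.000748 and log Q = −3.126.
E = E° − (0.0591/n)·log Q = +1.322 − (0.0591/2)(−3.126) = +1.414 V.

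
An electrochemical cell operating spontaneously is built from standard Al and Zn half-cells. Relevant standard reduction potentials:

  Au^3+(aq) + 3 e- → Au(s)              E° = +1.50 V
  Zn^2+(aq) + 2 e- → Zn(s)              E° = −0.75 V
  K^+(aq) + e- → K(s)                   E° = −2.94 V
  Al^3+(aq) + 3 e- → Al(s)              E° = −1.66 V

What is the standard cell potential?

+0.91 V

Of the two couples in this cell, the one with the more positive reduction potential is reduced at the cathode: here that is Zn²⁺/Zn (−0.75 V); Al³⁺/Al (−1.66 V) is the anode.
E°cell = E°(cathode) − E°(anode) = −0.75 − (−1.66) = +0.91 V.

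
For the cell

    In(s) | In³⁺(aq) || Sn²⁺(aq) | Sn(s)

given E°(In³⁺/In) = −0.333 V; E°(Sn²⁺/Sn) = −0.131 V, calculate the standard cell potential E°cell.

By convention the left-hand electrode in cell notation is the anode (oxidation) and the right-hand electrode is the cathode (reduction).
E°cell = E°(right) − E°(left) = −0.131 − (−0.333) = +0.202 V.

+0.202 V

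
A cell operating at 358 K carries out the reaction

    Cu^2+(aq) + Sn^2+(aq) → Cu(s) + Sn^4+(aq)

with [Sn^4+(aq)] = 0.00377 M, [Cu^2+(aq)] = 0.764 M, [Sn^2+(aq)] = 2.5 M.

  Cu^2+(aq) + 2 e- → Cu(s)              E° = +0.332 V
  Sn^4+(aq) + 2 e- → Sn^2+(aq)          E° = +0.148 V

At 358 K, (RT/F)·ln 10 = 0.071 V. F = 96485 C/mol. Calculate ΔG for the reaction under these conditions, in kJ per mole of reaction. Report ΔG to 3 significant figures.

E°cell = +0.332 − (+0.148) = +0.184 V; the balanced reaction transfers n = 2 electrons.
Here Q = [Sn^4+(aq)] / ([Cu^2+(aq)]·[Sn^2+(aq)]) = 0.00197 (log Q = −2.705), giving E = +0.184 − (0.071/2)·(−2.705) = +0.2800 V.
ΔG = −nFE = −(2)(96485)(+0.2800) J/mol = −54.0 kJ/mol.

−54.0 kJ/mol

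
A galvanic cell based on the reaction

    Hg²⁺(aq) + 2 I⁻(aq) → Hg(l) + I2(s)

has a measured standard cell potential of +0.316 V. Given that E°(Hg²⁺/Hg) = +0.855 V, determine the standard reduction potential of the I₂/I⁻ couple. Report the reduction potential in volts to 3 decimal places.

+0.539 V

In the reaction as written the Hg²⁺/Hg couple is reduced (cathode) and I₂/I⁻ is oxidized (anode), so E°cell = E°(Hg²⁺/Hg) − E°(I₂/I⁻).
E°(I₂/I⁻) = E°(cathode) − E°cell = +0.855 − (+0.316) = +0.539 V.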